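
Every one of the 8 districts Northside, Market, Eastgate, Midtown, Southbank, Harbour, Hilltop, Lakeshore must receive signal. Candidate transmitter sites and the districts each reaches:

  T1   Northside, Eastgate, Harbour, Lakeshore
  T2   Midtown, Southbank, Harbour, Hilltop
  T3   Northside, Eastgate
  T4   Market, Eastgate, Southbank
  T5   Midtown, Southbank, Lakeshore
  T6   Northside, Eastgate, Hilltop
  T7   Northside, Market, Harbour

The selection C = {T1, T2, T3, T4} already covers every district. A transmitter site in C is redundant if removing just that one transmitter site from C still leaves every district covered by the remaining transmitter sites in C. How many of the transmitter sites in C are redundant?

Drop T1: Lakeshore uncovered — not redundant.
Drop T2: Midtown, Hilltop uncovered — not redundant.
Drop T3: the rest still cover every district — redundant.
Drop T4: Market uncovered — not redundant.
1 redundant: T3.

1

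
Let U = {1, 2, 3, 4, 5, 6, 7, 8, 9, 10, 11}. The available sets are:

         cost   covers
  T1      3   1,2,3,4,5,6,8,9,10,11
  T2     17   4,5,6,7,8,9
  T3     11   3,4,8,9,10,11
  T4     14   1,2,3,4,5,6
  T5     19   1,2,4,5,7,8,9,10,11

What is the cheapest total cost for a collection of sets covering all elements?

20

T1, T2 cover every element at cost 3 + 17 = 20.
Any cover uses at least 2 sets; among all covering selections none totals below 20.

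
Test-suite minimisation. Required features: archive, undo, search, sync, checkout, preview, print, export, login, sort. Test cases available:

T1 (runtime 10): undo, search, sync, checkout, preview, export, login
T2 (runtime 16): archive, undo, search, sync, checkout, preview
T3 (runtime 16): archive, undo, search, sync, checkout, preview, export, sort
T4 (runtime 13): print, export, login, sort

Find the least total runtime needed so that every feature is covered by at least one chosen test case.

T2, T4 cover every feature at runtime 16 + 13 = 29.
Any cover uses at least 2 test cases; among all covering selections none totals below 29.
Greedy by coverage-per-runtime would pick T1, T4, T2 for 39 — worse than the optimum 29.

29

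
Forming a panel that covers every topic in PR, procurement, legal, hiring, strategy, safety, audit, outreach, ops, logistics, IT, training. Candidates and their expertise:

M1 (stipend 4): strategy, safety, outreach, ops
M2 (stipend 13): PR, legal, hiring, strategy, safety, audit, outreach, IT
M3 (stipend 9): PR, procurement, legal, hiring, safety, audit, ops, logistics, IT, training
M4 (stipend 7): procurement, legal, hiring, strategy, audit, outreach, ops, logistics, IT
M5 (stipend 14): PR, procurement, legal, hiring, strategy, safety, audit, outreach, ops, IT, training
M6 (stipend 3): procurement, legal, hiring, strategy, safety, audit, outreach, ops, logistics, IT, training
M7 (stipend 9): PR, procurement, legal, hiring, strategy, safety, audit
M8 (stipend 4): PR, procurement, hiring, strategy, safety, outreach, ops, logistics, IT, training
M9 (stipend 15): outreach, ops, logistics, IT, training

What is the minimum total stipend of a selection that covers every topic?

M6, M8 cover every topic at stipend 3 + 4 = 7.
Any cover uses at least 2 members; among all covering selections none totals below 7.

7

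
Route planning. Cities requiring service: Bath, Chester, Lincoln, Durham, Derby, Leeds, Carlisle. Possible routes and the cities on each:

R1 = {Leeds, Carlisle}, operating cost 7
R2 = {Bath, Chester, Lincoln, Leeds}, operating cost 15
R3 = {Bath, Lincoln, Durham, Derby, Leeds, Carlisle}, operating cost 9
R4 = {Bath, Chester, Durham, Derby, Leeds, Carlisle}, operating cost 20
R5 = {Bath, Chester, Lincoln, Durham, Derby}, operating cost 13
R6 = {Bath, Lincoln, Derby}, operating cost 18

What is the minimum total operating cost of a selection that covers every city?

R1, R5 cover every city at operating cost 7 + 13 = 20.
Any cover uses at least 2 routes; among all covering selections none totals below 20.

20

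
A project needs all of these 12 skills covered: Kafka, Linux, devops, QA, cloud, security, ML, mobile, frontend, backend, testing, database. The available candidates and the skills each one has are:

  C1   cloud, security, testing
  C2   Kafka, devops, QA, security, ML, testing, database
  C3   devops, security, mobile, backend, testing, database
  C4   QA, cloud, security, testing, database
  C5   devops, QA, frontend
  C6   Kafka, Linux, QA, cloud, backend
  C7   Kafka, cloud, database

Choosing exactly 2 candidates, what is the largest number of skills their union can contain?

10

Choosing C2, C6 covers {Kafka, Linux, devops, QA, cloud, security, ML, backend, testing, database} — 10 skills.
No choice of 2 candidates does better; here mobile, frontend are left uncovered.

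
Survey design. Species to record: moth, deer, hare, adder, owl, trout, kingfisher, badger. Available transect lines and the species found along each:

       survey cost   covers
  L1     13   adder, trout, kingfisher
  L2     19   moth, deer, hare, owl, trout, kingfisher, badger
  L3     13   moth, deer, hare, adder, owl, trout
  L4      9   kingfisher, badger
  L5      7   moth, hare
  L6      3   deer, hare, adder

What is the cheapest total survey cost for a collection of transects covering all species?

L2, L6 cover every species at survey cost 19 + 3 = 22.
Any cover uses at least 2 transects; among all covering selections none totals below 22.

22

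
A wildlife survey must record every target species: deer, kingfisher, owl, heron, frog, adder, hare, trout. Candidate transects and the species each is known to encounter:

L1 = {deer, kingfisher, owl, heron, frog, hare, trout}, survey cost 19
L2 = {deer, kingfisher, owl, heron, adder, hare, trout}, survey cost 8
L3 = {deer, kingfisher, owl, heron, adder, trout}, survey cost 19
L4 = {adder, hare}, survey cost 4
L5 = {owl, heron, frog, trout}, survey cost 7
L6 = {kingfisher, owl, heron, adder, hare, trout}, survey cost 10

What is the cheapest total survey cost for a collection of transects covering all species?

L2, L5 cover every species at survey cost 8 + 7 = 15.
Any cover uses at least 2 transects; among all covering selections none totals below 15.

15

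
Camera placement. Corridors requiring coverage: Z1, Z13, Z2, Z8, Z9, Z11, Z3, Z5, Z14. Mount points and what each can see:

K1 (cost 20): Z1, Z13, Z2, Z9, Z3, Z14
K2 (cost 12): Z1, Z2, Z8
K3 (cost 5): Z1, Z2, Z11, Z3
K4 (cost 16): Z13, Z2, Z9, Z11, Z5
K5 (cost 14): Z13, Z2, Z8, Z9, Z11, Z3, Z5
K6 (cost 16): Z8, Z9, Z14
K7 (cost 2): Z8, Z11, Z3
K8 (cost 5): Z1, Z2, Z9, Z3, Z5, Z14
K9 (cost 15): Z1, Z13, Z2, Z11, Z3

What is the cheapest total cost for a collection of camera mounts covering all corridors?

19

K5, K8 cover every corridor at cost 14 + 5 = 19.
Any cover uses at least 2 camera mounts; among all covering selections none totals below 19.
Greedy by coverage-per-cost would pick K7, K8, K5 for 21 — worse than the optimum 19.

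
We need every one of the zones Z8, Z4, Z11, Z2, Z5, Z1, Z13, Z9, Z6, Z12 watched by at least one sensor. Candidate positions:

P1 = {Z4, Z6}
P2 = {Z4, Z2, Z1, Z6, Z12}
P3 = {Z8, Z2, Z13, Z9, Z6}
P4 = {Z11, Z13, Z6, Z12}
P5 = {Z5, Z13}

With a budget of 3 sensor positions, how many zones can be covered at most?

9

Choosing P2, P3, P4 covers {Z8, Z4, Z11, Z2, Z1, Z13, Z9, Z6, Z12} — 9 zones.
No choice of 3 sensor positions does better; here Z5 is left uncovered.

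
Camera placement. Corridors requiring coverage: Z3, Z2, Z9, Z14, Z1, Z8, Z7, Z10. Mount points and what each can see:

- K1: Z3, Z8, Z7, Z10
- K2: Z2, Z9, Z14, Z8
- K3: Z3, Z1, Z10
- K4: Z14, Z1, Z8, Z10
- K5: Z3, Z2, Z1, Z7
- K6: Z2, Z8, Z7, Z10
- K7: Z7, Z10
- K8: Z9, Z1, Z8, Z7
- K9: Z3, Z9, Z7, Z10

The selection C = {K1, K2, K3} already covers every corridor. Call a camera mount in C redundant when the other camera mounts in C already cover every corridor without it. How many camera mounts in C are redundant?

Drop K1: Z7 uncovered — not redundant.
Drop K2: Z2, Z9, Z14 uncovered — not redundant.
Drop K3: Z1 uncovered — not redundant.
None of the camera mounts in C is redundant.

0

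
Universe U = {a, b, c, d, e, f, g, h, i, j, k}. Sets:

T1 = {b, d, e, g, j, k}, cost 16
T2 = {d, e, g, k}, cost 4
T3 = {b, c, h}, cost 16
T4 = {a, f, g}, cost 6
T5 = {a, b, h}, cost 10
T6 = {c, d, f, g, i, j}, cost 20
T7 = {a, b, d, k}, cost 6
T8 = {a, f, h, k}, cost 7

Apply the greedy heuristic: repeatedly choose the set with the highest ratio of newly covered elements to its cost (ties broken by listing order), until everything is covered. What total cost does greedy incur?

37

Pick 1: T2 adds 4 new (d, e, g, k) at cost 4 (ratio 4/4).
Pick 2: T8 adds 3 new (a, f, h) at cost 7 (ratio 3/7).
Pick 3: T7 adds 1 new (b) at cost 6 (ratio 1/6).
Pick 4: T6 adds 3 new (c, i, j) at cost 20 (ratio 3/20).
Greedy total cost: 4 + 7 + 6 + 20 = 37. (The true optimum is 34, so greedy overshoots here.)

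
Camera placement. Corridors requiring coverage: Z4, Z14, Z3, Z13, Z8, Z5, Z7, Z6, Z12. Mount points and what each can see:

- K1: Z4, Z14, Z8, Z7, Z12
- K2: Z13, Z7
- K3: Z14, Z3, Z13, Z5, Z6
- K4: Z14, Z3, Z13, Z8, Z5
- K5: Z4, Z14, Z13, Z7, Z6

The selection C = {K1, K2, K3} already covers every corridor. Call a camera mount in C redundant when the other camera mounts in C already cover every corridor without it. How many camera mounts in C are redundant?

1

Drop K1: Z4, Z8, Z12 uncovered — not redundant.
Drop K2: the rest still cover every corridor — redundant.
Drop K3: Z3, Z5, Z6 uncovered — not redundant.
1 redundant: K2.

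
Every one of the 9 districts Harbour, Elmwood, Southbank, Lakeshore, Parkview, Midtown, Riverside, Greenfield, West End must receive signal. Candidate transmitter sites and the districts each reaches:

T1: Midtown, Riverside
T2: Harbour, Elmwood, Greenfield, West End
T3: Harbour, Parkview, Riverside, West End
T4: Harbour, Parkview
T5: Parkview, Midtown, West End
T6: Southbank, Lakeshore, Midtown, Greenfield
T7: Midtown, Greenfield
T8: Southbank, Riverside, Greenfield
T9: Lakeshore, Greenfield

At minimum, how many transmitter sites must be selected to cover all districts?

T2, T3, T6 together cover {Harbour, Elmwood, Southbank, Lakeshore, Parkview, Midtown, Riverside, Greenfield, West End} — every district.
No 2 of the 9 transmitter sites cover everything (all 36 pairs fall short), so 3 is minimum.

3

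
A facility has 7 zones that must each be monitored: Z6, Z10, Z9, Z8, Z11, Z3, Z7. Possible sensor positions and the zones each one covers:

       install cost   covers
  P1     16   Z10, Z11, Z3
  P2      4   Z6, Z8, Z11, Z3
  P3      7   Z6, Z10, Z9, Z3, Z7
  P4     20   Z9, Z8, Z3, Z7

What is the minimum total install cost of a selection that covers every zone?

P2, P3 cover every zone at install cost 4 + 7 = 11.
Any cover uses at least 2 sensor positions; among all covering selections none totals below 11.

11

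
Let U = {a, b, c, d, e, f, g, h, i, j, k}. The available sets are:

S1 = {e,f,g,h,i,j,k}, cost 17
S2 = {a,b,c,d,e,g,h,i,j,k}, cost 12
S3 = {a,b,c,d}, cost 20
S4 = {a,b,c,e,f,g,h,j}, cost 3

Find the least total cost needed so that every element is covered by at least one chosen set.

S2, S4 cover every element at cost 12 + 3 = 15.
Any cover uses at least 2 sets; among all covering selections none totals below 15.

15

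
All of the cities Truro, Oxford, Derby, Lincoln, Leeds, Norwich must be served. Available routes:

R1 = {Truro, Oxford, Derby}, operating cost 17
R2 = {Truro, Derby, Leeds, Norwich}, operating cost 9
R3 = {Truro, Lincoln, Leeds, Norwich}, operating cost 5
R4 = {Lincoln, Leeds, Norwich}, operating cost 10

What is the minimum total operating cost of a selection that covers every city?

22

R1, R3 cover every city at operating cost 17 + 5 = 22.
Any cover uses at least 2 routes; among all covering selections none totals below 22.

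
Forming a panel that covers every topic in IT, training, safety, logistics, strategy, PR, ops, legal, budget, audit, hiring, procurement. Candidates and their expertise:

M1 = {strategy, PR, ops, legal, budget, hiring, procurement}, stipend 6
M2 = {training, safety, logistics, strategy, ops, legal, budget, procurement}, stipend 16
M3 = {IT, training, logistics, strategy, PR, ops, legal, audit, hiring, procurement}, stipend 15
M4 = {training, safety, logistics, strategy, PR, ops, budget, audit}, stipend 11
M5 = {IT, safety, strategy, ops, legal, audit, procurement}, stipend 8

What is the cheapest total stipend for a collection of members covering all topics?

M1, M4, M5 cover every topic at stipend 6 + 11 + 8 = 25.
Any cover uses at least 2 members; among all covering selections none totals below 25.

25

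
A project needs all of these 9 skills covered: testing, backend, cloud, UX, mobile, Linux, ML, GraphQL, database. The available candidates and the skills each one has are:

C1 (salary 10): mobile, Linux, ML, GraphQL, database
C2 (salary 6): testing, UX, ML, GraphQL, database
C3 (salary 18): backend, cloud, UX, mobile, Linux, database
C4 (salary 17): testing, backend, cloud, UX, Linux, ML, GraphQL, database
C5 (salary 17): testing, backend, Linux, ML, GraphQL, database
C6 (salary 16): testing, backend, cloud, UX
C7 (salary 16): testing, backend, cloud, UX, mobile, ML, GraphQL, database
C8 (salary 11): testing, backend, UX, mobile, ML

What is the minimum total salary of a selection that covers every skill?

24

C2, C3 cover every skill at salary 6 + 18 = 24.
Any cover uses at least 2 candidates; among all covering selections none totals below 24.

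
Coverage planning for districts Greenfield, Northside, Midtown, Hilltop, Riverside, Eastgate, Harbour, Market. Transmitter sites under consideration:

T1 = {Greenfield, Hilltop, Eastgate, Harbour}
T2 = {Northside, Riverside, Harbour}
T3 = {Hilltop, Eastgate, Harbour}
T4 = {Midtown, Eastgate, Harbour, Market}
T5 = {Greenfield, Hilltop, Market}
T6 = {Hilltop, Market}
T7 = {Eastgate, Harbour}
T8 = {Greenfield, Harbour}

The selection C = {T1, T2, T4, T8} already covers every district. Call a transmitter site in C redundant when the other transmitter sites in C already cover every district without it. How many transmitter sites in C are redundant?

Drop T1: Hilltop uncovered — not redundant.
Drop T2: Northside, Riverside uncovered — not redundant.
Drop T4: Midtown, Market uncovered — not redundant.
Drop T8: the rest still cover every district — redundant.
1 redundant: T8.

1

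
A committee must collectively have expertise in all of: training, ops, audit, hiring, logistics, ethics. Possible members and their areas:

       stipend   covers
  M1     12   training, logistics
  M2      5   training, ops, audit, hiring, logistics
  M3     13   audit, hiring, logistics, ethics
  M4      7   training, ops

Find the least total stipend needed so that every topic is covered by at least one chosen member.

18

M2, M3 cover every topic at stipend 5 + 13 = 18.
Any cover uses at least 2 members; among all covering selections none totals below 18.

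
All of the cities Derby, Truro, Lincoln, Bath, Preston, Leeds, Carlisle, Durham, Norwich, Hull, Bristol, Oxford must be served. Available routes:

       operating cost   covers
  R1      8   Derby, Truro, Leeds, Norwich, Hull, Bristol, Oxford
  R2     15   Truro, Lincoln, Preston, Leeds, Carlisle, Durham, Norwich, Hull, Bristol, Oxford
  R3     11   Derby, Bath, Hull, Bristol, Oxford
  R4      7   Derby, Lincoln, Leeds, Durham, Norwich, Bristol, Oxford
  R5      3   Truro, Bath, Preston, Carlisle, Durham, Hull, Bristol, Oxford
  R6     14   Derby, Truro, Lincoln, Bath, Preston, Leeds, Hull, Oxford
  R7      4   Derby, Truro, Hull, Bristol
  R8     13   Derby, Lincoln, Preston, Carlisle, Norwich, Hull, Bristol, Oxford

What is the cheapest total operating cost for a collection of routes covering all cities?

10

R4, R5 cover every city at operating cost 7 + 3 = 10.
Any cover uses at least 2 routes; among all covering selections none totals below 10.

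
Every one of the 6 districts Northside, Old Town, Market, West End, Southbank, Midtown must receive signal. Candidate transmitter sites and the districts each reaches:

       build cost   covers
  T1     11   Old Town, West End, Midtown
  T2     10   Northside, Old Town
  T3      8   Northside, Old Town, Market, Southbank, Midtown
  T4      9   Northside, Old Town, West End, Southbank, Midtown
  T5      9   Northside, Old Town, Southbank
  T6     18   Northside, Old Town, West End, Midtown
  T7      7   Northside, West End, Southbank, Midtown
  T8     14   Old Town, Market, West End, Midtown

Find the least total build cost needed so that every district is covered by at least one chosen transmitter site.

15

T3, T7 cover every district at build cost 8 + 7 = 15.
Any cover uses at least 2 transmitter sites; among all covering selections none totals below 15.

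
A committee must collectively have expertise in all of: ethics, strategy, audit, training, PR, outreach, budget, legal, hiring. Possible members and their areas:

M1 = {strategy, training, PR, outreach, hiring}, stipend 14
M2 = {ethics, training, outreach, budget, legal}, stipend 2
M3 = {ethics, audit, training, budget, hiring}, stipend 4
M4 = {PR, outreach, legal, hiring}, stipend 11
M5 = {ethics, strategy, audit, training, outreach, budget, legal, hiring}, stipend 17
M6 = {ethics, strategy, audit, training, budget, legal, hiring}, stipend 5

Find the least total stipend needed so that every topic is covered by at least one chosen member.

M4, M6 cover every topic at stipend 11 + 5 = 16.
Any cover uses at least 2 members; among all covering selections none totals below 16.
Greedy by coverage-per-stipend would pick M2, M6, M4 for 18 — worse than the optimum 16.

16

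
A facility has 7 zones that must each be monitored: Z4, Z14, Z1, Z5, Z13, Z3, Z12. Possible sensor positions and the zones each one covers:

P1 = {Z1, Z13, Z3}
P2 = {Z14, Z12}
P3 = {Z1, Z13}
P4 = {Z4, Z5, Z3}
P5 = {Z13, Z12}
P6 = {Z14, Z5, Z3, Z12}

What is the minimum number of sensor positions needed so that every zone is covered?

P1, P2, P4 together cover {Z4, Z14, Z1, Z5, Z13, Z3, Z12} — every zone.
No 2 of the 6 sensor positions cover everything (all 15 pairs fall short), so 3 is minimum.

3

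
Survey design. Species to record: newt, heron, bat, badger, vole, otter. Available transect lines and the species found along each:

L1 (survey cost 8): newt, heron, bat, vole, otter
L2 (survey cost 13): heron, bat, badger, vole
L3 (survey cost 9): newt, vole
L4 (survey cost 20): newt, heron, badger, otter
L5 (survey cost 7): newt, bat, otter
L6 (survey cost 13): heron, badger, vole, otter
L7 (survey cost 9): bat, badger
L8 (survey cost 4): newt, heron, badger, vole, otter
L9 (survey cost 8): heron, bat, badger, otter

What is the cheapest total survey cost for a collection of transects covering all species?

11

L5, L8 cover every species at survey cost 7 + 4 = 11.
Any cover uses at least 2 transects; among all covering selections none totals below 11.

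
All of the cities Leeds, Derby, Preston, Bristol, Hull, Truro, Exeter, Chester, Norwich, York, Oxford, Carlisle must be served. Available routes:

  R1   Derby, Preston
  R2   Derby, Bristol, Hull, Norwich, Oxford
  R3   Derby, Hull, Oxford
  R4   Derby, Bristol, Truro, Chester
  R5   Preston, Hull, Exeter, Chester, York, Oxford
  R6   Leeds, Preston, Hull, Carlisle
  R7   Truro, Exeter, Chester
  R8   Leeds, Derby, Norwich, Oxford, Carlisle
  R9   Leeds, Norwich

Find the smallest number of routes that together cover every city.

R4, R5, R8 together cover {Leeds, Derby, Preston, Bristol, Hull, Truro, Exeter, Chester, Norwich, York, Oxford, Carlisle} — every city.
No 2 of the 9 routes cover everything (all 36 pairs fall short), so 3 is minimum.

3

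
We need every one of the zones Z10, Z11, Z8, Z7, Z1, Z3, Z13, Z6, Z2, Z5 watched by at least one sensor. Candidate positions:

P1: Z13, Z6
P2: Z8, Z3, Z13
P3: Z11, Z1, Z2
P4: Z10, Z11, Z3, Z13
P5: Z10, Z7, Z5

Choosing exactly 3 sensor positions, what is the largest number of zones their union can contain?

Choosing P2, P3, P5 covers {Z10, Z11, Z8, Z7, Z1, Z3, Z13, Z2, Z5} — 9 zones.
No choice of 3 sensor positions does better; here Z6 is left uncovered.

9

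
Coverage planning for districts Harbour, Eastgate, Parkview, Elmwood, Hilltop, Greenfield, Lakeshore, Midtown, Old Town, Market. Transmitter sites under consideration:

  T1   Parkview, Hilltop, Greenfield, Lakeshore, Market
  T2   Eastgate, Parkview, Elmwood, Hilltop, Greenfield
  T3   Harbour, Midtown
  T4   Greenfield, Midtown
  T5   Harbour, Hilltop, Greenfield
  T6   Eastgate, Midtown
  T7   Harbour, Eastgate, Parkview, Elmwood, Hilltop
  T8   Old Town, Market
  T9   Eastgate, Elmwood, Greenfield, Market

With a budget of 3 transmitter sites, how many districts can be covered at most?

Choosing T1, T2, T3 covers {Harbour, Eastgate, Parkview, Elmwood, Hilltop, Greenfield, Lakeshore, Midtown, Market} — 9 districts.
No choice of 3 transmitter sites does better; here Old Town is left uncovered.

9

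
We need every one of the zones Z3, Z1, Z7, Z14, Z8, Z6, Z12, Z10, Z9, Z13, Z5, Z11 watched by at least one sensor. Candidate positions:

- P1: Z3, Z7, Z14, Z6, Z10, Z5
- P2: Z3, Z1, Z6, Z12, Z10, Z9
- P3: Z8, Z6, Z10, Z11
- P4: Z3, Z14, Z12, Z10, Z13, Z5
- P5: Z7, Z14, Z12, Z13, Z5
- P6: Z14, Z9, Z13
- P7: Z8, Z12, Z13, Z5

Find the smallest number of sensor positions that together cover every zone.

P2, P3, P5 together cover {Z3, Z1, Z7, Z14, Z8, Z6, Z12, Z10, Z9, Z13, Z5, Z11} — every zone.
No 2 of the 7 sensor positions cover everything (all 21 pairs fall short), so 3 is minimum.
Greedy (largest uncovered first) would take P1, P2, P3, P4 — 4 sensor positions — but 3 suffice.

3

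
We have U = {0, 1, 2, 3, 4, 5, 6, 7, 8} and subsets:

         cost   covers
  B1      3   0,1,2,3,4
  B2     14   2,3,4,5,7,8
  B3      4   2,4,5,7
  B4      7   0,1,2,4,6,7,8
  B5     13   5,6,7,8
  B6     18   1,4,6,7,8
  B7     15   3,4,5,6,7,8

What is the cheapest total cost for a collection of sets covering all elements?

14

B1, B3, B4 cover every element at cost 3 + 4 + 7 = 14.
Any cover uses at least 2 sets; among all covering selections none totals below 14.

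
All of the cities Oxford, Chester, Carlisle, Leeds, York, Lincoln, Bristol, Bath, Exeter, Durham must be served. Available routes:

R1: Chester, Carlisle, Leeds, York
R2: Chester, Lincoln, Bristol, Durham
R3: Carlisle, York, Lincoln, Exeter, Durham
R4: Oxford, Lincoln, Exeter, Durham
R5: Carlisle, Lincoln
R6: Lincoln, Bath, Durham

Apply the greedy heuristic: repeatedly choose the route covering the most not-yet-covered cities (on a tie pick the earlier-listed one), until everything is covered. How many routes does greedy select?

Pick 1: R3 covers 5 new cities (Carlisle, York, Lincoln, Exeter, Durham).
Pick 2: R1 covers 2 new cities (Chester, Leeds).
Pick 3: R2 covers 1 new cities (Bristol).
Pick 4: R4 covers 1 new cities (Oxford).
Pick 5: R6 covers 1 new cities (Bath).
Greedy uses 5 routes. (The true minimum is 4.)

5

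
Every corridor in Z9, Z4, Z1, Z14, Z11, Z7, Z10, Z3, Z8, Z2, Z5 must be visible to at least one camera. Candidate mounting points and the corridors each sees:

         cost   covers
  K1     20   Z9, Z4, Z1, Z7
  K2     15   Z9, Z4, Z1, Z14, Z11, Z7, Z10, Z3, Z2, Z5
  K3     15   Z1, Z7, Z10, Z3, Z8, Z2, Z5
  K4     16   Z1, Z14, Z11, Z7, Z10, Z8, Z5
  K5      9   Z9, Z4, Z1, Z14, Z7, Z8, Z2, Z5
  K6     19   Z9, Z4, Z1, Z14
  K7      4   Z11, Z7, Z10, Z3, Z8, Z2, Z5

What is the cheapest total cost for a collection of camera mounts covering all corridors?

13

K5, K7 cover every corridor at cost 9 + 4 = 13.
Any cover uses at least 2 camera mounts; among all covering selections none totals below 13.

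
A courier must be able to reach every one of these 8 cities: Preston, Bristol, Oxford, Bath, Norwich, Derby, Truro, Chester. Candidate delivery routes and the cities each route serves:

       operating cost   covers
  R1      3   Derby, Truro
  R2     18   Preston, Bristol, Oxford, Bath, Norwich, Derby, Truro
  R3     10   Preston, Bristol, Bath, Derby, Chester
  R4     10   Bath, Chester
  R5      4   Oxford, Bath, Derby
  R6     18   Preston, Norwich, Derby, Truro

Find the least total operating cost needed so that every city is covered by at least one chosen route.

R2, R3 cover every city at operating cost 18 + 10 = 28.
Any cover uses at least 2 routes; among all covering selections none totals below 28.

28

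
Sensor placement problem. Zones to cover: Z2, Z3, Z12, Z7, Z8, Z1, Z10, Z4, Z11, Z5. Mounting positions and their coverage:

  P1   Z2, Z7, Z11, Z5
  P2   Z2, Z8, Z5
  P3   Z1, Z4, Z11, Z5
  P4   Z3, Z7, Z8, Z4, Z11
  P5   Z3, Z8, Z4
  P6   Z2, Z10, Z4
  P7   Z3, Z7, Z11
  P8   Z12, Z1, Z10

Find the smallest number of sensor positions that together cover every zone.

3

P1, P4, P8 together cover {Z2, Z3, Z12, Z7, Z8, Z1, Z10, Z4, Z11, Z5} — every zone.
No 2 of the 8 sensor positions cover everything (all 28 pairs fall short), so 3 is minimum.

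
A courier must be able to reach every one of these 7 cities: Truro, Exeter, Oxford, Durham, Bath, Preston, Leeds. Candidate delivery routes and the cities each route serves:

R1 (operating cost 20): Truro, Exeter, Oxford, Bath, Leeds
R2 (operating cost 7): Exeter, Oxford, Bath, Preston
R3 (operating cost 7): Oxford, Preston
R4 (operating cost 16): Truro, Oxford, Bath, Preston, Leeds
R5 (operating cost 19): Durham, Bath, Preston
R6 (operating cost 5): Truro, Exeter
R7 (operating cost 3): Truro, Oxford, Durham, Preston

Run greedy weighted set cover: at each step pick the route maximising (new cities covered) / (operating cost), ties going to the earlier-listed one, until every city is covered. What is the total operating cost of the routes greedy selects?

26

Pick 1: R7 adds 4 new (Truro, Oxford, Durham, Preston) at operating cost 3 (ratio 4/3).
Pick 2: R2 adds 2 new (Exeter, Bath) at operating cost 7 (ratio 2/7).
Pick 3: R4 adds 1 new (Leeds) at operating cost 16 (ratio 1/16).
Greedy total operating cost: 3 + 7 + 16 = 26. (The true optimum is 23, so greedy overshoots here.)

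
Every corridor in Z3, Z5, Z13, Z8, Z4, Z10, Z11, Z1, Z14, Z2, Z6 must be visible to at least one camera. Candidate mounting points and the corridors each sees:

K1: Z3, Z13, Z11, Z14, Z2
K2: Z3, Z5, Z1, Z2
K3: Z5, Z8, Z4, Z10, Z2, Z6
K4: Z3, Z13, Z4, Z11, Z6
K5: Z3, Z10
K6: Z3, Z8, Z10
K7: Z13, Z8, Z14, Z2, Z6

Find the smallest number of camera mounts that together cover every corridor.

3

K1, K2, K3 together cover {Z3, Z5, Z13, Z8, Z4, Z10, Z11, Z1, Z14, Z2, Z6} — every corridor.
No 2 of the 7 camera mounts cover everything (all 21 pairs fall short), so 3 is minimum.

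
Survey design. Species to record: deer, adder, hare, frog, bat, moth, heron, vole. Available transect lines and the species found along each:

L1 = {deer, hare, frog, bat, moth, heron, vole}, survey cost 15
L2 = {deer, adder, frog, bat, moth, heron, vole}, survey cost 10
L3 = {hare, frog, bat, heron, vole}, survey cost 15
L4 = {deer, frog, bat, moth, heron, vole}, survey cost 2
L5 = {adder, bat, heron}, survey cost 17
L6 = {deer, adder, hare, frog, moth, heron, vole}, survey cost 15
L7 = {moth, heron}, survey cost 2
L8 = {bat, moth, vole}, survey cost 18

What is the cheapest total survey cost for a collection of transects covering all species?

L4, L6 cover every species at survey cost 2 + 15 = 17.
Any cover uses at least 2 transects; among all covering selections none totals below 17.

17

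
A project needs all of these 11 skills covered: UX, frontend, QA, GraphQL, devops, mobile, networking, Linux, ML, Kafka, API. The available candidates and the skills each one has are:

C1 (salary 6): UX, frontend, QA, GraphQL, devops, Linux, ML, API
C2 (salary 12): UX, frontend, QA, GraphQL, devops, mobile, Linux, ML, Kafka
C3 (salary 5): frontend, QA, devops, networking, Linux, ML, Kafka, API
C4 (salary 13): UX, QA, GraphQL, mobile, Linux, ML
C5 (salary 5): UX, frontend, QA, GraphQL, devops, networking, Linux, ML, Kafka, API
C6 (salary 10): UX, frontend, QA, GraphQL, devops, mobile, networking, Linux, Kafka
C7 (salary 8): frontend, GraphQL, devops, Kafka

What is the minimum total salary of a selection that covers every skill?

C3, C6 cover every skill at salary 5 + 10 = 15.
Any cover uses at least 2 candidates; among all covering selections none totals below 15.

15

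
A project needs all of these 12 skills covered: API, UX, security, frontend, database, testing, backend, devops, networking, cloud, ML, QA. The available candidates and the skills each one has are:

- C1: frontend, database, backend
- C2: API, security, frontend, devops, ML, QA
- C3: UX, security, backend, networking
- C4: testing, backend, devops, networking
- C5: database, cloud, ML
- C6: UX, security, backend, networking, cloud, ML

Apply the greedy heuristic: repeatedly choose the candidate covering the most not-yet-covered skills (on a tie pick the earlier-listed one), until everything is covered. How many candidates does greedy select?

Pick 1: C2 covers 6 new skills (API, security, frontend, devops, ML, QA).
Pick 2: C6 covers 4 new skills (UX, backend, networking, cloud).
Pick 3: C1 covers 1 new skills (database).
Pick 4: C4 covers 1 new skills (testing).
Greedy uses 4 candidates.

4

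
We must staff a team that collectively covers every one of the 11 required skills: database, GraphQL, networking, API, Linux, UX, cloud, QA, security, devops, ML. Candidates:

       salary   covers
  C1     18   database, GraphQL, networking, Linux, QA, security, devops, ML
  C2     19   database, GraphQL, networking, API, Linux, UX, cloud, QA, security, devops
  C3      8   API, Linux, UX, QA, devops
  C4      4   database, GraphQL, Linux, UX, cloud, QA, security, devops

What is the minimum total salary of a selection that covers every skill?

30

C1, C3, C4 cover every skill at salary 18 + 8 + 4 = 30.
Any cover uses at least 2 candidates; among all covering selections none totals below 30.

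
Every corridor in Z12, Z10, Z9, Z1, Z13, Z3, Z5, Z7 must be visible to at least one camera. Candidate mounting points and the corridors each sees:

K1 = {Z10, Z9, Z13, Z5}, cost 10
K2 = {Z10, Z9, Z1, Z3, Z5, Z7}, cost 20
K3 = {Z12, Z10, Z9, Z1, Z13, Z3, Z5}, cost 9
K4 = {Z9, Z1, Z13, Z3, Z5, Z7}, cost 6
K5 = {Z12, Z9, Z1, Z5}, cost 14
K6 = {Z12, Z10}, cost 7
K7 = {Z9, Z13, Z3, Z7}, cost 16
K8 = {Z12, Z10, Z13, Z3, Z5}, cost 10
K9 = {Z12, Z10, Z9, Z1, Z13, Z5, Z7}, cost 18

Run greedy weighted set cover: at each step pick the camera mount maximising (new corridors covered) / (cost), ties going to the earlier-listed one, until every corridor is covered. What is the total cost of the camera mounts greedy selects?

13

Pick 1: K4 adds 6 new (Z9, Z1, Z13, Z3, Z5, Z7) at cost 6 (ratio 6/6).
Pick 2: K6 adds 2 new (Z12, Z10) at cost 7 (ratio 2/7).
Greedy total cost: 6 + 7 = 13.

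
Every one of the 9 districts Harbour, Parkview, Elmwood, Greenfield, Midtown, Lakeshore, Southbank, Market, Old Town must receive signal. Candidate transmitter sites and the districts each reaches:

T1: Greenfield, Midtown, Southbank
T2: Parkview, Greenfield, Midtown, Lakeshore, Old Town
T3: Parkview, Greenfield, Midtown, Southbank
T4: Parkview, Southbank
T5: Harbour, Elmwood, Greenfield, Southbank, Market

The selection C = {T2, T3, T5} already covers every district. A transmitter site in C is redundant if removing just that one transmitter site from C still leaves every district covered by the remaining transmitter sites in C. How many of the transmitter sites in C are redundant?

1

Drop T2: Lakeshore, Old Town uncovered — not redundant.
Drop T3: the rest still cover every district — redundant.
Drop T5: Harbour, Elmwood, Market uncovered — not redundant.
1 redundant: T3.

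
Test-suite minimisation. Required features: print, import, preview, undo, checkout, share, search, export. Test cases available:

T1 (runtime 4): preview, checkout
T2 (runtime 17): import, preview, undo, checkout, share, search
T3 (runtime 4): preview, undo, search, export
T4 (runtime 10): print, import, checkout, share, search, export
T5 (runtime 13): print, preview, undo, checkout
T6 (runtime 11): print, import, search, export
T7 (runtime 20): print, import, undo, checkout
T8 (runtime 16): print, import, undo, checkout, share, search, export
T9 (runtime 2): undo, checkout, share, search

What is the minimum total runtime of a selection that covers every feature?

T3, T4 cover every feature at runtime 4 + 10 = 14.
Any cover uses at least 2 test cases; among all covering selections none totals below 14.
Greedy by coverage-per-runtime would pick T9, T3, T4 for 16 — worse than the optimum 14.

14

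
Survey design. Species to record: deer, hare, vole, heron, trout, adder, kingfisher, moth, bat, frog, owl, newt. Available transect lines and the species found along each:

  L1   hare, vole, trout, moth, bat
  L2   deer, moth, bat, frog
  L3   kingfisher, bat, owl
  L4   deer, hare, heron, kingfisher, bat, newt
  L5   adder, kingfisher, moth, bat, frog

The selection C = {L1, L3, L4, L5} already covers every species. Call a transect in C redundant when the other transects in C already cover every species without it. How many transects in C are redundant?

Drop L1: vole, trout uncovered — not redundant.
Drop L3: owl uncovered — not redundant.
Drop L4: deer, heron, newt uncovered — not redundant.
Drop L5: adder, frog uncovered — not redundant.
None of the transects in C is redundant.

0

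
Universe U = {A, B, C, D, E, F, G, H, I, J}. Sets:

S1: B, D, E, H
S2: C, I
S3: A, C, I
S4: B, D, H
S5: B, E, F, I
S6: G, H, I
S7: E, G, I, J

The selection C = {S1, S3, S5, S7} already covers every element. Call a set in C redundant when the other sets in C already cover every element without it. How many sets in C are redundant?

Drop S1: D, H uncovered — not redundant.
Drop S3: A, C uncovered — not redundant.
Drop S5: F uncovered — not redundant.
Drop S7: G, J uncovered — not redundant.
None of the sets in C is redundant.

0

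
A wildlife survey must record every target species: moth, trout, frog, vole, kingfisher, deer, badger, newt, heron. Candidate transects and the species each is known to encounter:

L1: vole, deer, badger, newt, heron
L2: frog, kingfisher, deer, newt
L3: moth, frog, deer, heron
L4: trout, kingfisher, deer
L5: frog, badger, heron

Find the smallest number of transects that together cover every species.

3

L1, L3, L4 together cover {moth, trout, frog, vole, kingfisher, deer, badger, newt, heron} — every species.
No 2 of the 5 transects cover everything (all 10 pairs fall short), so 3 is minimum.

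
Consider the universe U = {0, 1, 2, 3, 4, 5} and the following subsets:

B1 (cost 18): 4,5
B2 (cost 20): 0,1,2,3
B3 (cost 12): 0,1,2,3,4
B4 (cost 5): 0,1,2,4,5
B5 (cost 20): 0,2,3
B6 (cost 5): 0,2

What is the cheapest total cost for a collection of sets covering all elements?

17

B3, B4 cover every element at cost 12 + 5 = 17.
Any cover uses at least 2 sets; among all covering selections none totals below 17.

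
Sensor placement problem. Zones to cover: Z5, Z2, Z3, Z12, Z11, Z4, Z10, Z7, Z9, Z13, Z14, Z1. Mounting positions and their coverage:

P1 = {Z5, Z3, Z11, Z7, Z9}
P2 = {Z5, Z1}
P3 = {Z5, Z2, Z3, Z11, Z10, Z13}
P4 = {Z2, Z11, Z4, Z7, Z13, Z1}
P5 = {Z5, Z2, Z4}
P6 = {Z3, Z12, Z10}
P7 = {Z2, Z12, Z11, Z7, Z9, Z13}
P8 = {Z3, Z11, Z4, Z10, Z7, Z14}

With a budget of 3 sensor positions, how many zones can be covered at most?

Choosing P2, P7, P8 covers {Z5, Z2, Z3, Z12, Z11, Z4, Z10, Z7, Z9, Z13, Z14, Z1} — 12 zones.
That is all 12 zones.

12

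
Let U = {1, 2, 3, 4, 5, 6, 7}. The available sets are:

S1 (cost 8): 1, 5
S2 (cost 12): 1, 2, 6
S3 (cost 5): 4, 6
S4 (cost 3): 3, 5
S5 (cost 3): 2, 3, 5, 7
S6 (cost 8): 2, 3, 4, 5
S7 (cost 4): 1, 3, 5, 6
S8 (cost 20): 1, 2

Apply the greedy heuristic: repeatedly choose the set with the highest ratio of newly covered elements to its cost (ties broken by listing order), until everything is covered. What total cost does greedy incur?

12

Pick 1: S5 adds 4 new (2, 3, 5, 7) at cost 3 (ratio 4/3).
Pick 2: S7 adds 2 new (1, 6) at cost 4 (ratio 2/4).
Pick 3: S3 adds 1 new (4) at cost 5 (ratio 1/5).
Greedy total cost: 3 + 4 + 5 = 12.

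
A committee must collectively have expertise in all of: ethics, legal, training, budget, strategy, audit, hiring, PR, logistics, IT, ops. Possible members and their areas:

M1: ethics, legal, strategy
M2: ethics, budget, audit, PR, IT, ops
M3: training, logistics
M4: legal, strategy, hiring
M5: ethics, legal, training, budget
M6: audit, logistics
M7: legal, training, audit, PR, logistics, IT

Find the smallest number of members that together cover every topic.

3

M2, M3, M4 together cover {ethics, legal, training, budget, strategy, audit, hiring, PR, logistics, IT, ops} — every topic.
No 2 of the 7 members cover everything (all 21 pairs fall short), so 3 is minimum.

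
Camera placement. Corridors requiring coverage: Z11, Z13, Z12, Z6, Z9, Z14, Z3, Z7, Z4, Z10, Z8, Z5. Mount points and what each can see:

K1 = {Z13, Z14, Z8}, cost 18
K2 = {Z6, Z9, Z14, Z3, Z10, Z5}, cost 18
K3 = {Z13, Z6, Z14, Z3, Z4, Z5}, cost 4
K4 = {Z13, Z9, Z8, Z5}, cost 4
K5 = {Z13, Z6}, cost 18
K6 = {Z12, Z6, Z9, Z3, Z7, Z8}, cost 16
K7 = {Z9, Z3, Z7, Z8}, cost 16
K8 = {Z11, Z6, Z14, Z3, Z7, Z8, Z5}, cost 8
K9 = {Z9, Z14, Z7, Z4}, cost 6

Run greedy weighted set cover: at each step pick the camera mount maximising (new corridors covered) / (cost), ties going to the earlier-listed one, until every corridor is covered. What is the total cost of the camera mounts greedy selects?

50

Pick 1: K3 adds 6 new (Z13, Z6, Z14, Z3, Z4, Z5) at cost 4 (ratio 6/4).
Pick 2: K4 adds 2 new (Z9, Z8) at cost 4 (ratio 2/4).
Pick 3: K8 adds 2 new (Z11, Z7) at cost 8 (ratio 2/8).
Pick 4: K6 adds 1 new (Z12) at cost 16 (ratio 1/16).
Pick 5: K2 adds 1 new (Z10) at cost 18 (ratio 1/18).
Greedy total cost: 4 + 4 + 8 + 16 + 18 = 50. (The true optimum is 46, so greedy overshoots here.)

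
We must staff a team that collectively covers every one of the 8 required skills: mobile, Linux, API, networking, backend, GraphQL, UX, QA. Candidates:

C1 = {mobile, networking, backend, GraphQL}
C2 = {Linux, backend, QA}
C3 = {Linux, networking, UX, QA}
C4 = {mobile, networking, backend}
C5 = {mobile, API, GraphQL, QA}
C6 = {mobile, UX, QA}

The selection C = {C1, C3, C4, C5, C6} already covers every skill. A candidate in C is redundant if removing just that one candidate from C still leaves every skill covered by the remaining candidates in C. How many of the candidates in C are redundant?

Drop C1: the rest still cover every skill — redundant.
Drop C3: Linux uncovered — not redundant.
Drop C4: the rest still cover every skill — redundant.
Drop C5: API uncovered — not redundant.
Drop C6: the rest still cover every skill — redundant.
3 redundant: C1, C4, C6.

3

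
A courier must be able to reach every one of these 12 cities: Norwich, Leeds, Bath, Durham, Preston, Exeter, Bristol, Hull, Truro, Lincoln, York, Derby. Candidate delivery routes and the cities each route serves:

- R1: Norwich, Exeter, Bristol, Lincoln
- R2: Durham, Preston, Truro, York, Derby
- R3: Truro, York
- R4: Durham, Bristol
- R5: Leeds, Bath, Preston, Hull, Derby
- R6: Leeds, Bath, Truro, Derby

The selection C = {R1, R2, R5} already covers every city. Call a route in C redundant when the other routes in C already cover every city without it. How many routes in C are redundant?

0

Drop R1: Norwich, Exeter, Bristol, Lincoln uncovered — not redundant.
Drop R2: Durham, Truro, York uncovered — not redundant.
Drop R5: Leeds, Bath, Hull uncovered — not redundant.
None of the routes in C is redundant.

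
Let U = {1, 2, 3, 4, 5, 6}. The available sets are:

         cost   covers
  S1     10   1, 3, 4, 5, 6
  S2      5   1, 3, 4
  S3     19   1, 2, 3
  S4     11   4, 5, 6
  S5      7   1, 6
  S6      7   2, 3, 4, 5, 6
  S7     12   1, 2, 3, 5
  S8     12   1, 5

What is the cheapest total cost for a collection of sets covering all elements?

12

S2, S6 cover every element at cost 5 + 7 = 12.
Any cover uses at least 2 sets; among all covering selections none totals below 12.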